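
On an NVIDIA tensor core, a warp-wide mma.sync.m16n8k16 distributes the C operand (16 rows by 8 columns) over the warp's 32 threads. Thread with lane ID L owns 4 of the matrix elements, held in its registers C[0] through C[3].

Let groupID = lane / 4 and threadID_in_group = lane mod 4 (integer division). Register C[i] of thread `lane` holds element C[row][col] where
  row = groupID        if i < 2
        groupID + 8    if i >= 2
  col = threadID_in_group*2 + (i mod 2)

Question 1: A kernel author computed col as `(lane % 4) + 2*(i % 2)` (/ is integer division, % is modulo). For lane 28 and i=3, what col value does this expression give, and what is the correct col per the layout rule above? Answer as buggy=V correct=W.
`(lane % 4) + 2*(i % 2)`[28,3]⇒2
L=28⇒gr=28>>2=7, th=28&3=0
[3]⇒row 7+8=15  col 0·2+1=1
col: 2 vs 1

buggy=2 correct=1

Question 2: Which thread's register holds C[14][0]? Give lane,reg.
r=14→G=6,rhi=1  c=0→T=0,p=0
L=6*4+0=24  i=1*2+0=2

24,2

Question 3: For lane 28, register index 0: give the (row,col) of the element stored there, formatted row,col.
lane 28: gr=7 (28/4), th=0 (28%4)
i=0: r=7+0=7, c=0*2+0=0

7,0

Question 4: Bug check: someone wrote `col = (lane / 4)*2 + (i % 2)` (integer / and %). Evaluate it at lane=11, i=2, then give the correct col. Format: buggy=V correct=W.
buggy=4 correct=6

`(lane / 4)*2 + (i % 2)`[11,2]->4
lane 11->11/4=2, 11 mod 4=3
i=2  r:2+8->10  c:2·3+0->6
col: 4 vs 6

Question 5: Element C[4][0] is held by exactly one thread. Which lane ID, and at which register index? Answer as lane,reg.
16,0

r: 4->gid=4,r8=0  c: 0->tid=0,i&1=0
L=4*4+0=16  i=0*2+0=0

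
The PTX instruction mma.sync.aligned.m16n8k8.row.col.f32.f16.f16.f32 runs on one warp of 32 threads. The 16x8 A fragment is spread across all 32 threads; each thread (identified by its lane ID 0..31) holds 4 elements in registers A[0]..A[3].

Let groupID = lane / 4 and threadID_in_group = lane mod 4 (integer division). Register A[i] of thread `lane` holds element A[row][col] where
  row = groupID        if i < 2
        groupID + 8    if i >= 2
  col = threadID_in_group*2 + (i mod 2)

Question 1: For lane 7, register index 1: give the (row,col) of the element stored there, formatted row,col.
L=7->g=7>>2=1, t=7&3=3
[1]->row 1+0=1  col 3·2+1=7

1,7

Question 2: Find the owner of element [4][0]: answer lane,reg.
r=4⇒gr=4,Rb=0  c=0⇒th=0,odd=0
L=4*4+0=16  i=0*2+0=0

16,0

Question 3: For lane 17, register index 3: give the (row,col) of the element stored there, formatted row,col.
17: gid=4,tid=1
[3] (4+8,1*2+1) = (12,3)

12,3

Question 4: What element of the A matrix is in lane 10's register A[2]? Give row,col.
10: grp=2,tig=2
[2] (2+8,2*2+0) = (10,4)

10,4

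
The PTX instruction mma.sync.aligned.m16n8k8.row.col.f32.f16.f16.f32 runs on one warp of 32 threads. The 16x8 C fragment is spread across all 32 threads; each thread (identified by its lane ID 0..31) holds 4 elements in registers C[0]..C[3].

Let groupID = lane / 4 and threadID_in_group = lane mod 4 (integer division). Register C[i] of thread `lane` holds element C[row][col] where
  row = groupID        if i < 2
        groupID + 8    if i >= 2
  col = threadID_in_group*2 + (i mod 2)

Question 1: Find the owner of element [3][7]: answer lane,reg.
15,1

r:3=>grp=3,rB=0  c:7=>tig=3,lo=1
L=3*4+3=15  i=0*2+1=1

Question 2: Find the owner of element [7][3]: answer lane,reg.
r:7=>grp=7,rB=0  c:3=>tig=1,lo=1
L=7*4+1=29  i=0*2+1=1

29,1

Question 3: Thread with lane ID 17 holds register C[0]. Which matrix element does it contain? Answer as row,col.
lane 17=>17/4=4, 17 mod 4=1
i=0  r:4+0=>4  c:2·1+0=>2

4,2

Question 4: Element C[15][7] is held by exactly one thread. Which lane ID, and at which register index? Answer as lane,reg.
31,3

r: 15->gid=7,r8=1  c: 7->tid=3,i&1=1
L=7*4+3=31  i=1*2+1=3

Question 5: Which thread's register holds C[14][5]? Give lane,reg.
26,3

r=14⇒gr=6,Rb=1  c=5⇒th=2,odd=1
L=6*4+2=26  i=1*2+1=3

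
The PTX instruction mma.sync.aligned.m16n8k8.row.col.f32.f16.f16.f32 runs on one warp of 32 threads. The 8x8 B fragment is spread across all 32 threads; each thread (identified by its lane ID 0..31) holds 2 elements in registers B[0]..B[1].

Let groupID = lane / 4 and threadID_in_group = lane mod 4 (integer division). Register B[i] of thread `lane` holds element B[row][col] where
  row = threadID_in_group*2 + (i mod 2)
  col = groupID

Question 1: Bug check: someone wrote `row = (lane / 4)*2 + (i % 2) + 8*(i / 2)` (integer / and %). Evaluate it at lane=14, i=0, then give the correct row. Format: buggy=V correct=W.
`(lane / 4)*2 + (i % 2) + 8*(i / 2)`[14,0]->6
L=14->g=14>>2=3, t=14&3=2
[0]->row 2·2+0=4  col g=3
row: 6 vs 4

buggy=6 correct=4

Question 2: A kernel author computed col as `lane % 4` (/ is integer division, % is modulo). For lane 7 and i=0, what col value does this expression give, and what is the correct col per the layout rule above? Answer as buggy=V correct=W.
`lane % 4`[7,0]⇒3
7: gr=1,th=3
[0] (3*2+0,1) = (6,1)
col: 3 vs 1

buggy=3 correct=1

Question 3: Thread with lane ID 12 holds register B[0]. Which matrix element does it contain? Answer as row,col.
lane 12: gid=3 (12/4), tid=0 (12%4)
i=0: r=0*2+0=0, c=gid=3

0,3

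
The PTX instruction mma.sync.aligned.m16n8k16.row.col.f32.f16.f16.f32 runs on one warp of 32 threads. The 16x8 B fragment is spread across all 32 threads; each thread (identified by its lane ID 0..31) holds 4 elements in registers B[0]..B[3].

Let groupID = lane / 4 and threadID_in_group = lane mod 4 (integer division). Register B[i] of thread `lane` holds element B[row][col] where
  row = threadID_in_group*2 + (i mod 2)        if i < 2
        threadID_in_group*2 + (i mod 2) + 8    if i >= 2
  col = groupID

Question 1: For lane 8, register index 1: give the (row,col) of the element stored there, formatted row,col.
lane 8->8/4=2, 8 mod 4=0
i=1  r:2·0+1+0->1  c:2

1,2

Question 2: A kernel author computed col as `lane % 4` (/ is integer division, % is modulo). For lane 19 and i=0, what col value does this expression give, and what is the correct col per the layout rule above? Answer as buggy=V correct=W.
buggy=3 correct=4

`lane % 4`[19,0]->3
lane 19->19/4=4, 19 mod 4=3
i=0  r:2·3+0+0->6  c:4
col: 3 vs 4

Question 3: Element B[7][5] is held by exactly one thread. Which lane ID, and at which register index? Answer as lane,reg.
23,1

c=5⇒gr=5  r=7⇒Rb=0,th=3,odd=1
L=5*4+3=23  i=0*2+1=1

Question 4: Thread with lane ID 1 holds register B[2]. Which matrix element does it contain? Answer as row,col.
10,0

lane 1->1/4=0, 1 mod 4=1
i=2  r:2·1+0+8->10  c:0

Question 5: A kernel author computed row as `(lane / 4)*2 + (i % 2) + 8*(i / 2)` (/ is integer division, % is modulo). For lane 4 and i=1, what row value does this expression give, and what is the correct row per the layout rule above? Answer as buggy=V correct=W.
buggy=3 correct=1

`(lane / 4)*2 + (i % 2) + 8*(i / 2)`[4,1]->3
L=4->gid=4>>2=1, tid=4&3=0
[1]->row 0·2+1+0=1  col gid=1
row: 3 vs 1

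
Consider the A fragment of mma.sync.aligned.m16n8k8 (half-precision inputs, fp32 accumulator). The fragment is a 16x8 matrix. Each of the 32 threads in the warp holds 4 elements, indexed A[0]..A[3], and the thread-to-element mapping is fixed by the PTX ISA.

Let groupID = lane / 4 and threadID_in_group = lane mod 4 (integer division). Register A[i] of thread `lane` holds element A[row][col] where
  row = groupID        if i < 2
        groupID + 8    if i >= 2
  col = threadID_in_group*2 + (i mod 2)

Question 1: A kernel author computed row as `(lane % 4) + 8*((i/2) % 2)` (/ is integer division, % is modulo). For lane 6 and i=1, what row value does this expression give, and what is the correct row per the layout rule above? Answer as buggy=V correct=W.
`(lane % 4) + 8*((i/2) % 2)`[6,1]=>2
6: grp=1,tig=2
[1] (1+0,2*2+1) = (1,5)
row: 2 vs 1

buggy=2 correct=1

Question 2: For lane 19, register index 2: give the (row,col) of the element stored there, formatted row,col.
L=19->gid=19>>2=4, tid=19&3=3
[2]->row 4+8=12  col 3·2+0=6

12,6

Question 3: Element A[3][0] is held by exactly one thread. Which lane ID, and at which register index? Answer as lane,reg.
12,0

r=3⇒gr=3,Rb=0  c=0⇒th=0,odd=0
L=3*4+0=12  i=0*2+0=0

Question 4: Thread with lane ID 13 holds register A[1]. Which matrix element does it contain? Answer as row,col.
3,3

13: gr=3,th=1
[1] (3+0,1*2+1) = (3,3)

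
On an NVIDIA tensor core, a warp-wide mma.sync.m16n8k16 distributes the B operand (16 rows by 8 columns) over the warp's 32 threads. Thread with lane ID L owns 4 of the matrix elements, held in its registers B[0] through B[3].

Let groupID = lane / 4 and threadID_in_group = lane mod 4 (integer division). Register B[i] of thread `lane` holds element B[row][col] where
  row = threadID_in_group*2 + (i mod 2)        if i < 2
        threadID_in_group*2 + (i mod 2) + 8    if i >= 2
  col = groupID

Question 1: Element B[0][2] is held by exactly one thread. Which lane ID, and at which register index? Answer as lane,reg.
8,0

c=2->g=2  r=0->rb=0,t=0,b0=0
L=2*4+0=8  i=0*2+0=0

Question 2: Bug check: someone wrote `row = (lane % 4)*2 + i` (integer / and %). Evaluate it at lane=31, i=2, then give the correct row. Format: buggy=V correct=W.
buggy=8 correct=14

`(lane % 4)*2 + i`[31,2]->8
31: g=7,t=3
[2] (3*2+0+8,7) = (14,7)
row: 8 vs 14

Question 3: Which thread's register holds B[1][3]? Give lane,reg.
12,1

c:3=>grp=3  r:1=>rB=0,tig=0,lo=1
L=3*4+0=12  i=0*2+1=1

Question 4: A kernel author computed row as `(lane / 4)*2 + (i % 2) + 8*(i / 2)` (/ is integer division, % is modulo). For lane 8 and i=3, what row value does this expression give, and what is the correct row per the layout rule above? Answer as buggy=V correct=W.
buggy=13 correct=9

`(lane / 4)*2 + (i % 2) + 8*(i / 2)`[8,3]⇒13
lane 8: gr=2 (8/4), th=0 (8%4)
i=3: r=0*2+1+8=9, c=gr=2
row: 13 vs 9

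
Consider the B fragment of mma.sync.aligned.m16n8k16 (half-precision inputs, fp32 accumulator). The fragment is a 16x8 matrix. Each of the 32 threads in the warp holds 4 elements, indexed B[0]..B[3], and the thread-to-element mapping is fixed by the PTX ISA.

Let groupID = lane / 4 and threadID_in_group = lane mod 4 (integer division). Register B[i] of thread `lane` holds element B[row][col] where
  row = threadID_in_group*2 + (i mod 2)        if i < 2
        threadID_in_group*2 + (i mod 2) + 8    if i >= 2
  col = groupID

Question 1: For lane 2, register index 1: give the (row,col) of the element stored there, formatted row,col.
2: grp=0,tig=2
[1] (2*2+1+0,0) = (5,0)

5,0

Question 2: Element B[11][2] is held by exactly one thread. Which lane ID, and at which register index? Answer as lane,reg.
c:2=>grp=2  r:11=>rB=1,tig=1,lo=1
L=2*4+1=9  i=1*2+1=3

9,3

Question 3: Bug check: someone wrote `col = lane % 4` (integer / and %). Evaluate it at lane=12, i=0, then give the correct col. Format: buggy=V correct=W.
buggy=0 correct=3

`lane % 4`[12,0]⇒0
L=12⇒gr=12>>2=3, th=12&3=0
[0]⇒row 0·2+0+0=0  col gr=3
col: 0 vs 3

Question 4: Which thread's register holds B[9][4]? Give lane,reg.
c=4->g=4  r=9->rb=1,t=0,b0=1
L=4*4+0=16  i=1*2+1=3

16,3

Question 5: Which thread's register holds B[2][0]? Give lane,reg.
c:0=>grp=0  r:2=>rB=0,tig=1,lo=0
L=0*4+1=1  i=0*2+0=0

1,0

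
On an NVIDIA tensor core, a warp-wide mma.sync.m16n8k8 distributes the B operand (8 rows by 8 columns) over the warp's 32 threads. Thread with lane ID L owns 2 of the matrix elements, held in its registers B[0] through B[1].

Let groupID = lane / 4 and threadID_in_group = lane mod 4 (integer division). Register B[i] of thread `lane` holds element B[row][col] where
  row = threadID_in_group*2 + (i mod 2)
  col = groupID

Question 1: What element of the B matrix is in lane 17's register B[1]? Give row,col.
L=17=>grp=17>>2=4, tig=17&3=1
[1]=>row 1·2+1=3  col grp=4

3,4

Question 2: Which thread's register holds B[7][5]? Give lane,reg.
23,1

c:5=>grp=5  r:7=>tig=3,lo=1
L=5*4+3=23  i=1=1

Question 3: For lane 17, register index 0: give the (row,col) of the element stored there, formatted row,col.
2,4

17: gid=4,tid=1
[0] (1*2+0,4) = (2,4)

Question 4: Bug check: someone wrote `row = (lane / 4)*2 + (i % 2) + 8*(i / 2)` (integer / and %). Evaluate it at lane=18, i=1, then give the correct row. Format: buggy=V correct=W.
buggy=9 correct=5

`(lane / 4)*2 + (i % 2) + 8*(i / 2)`[18,1]->9
lane 18: gid=4 (18/4), tid=2 (18%4)
i=1: r=2*2+1=5, c=gid=4
row: 9 vs 5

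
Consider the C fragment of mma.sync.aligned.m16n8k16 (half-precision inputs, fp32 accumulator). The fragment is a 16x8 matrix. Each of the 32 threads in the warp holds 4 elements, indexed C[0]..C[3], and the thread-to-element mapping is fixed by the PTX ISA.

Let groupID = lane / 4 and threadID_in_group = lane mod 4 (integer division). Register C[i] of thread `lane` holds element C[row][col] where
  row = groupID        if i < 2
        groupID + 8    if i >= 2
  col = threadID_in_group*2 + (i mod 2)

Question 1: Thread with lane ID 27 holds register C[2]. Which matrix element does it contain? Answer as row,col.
lane 27⇒27/4=6, 27 mod 4=3
i=2  r:6+8⇒14  c:2·3+0⇒6

14,6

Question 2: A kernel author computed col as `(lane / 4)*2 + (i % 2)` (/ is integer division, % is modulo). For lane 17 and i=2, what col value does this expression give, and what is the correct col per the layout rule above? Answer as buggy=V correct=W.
`(lane / 4)*2 + (i % 2)`[17,2]→8
lane 17→17/4=4, 17 mod 4=1
i=2  r:4+8→12  c:2·1+0→2
col: 8 vs 2

buggy=8 correct=2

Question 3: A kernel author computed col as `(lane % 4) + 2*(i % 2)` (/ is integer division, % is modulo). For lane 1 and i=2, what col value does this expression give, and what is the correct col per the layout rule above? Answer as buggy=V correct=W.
buggy=1 correct=2

`(lane % 4) + 2*(i % 2)`[1,2]⇒1
L=1⇒gr=1>>2=0, th=1&3=1
[2]⇒row 0+8=8  col 1·2+0=2
col: 1 vs 2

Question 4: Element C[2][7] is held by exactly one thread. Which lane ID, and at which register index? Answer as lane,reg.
11,1

r=2->g=2,rb=0  c=7->t=3,b0=1
L=2*4+3=11  i=0*2+1=1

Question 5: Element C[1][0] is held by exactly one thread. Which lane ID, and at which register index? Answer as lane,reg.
4,0

r: 1->gid=1,r8=0  c: 0->tid=0,i&1=0
L=1*4+0=4  i=0*2+0=0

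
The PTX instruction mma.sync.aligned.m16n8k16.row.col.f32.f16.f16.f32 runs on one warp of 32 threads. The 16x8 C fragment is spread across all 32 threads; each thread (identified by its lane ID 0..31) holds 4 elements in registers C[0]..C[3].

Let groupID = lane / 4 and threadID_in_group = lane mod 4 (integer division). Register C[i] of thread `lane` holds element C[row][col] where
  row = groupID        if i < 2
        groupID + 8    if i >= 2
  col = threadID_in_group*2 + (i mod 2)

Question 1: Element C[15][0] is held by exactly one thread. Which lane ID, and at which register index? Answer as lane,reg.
28,2

r=15⇒gr=7,Rb=1  c=0⇒th=0,odd=0
L=7*4+0=28  i=1*2+0=2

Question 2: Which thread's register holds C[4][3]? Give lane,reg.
17,1

r=4->g=4,rb=0  c=3->t=1,b0=1
L=4*4+1=17  i=0*2+1=1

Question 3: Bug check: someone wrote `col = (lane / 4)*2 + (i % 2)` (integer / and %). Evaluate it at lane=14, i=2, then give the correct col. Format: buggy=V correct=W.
`(lane / 4)*2 + (i % 2)`[14,2]→6
14: G=3,T=2
[2] (3+8,2*2+0) = (11,4)
col: 6 vs 4

buggy=6 correct=4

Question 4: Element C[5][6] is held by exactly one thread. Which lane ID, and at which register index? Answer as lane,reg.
r: 5->gid=5,r8=0  c: 6->tid=3,i&1=0
L=5*4+3=23  i=0*2+0=0

23,0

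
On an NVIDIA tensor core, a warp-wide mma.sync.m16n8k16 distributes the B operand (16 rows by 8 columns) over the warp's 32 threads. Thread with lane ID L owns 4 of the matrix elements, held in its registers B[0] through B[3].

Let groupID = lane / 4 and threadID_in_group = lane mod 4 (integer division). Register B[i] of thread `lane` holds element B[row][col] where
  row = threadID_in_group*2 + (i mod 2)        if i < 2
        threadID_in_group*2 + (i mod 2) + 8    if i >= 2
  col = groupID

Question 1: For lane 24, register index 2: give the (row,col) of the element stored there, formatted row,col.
lane 24->24/4=6, 24 mod 4=0
i=2  r:2·0+0+8->8  c:6

8,6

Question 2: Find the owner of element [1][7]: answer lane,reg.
28,1

c=7→G=7  r=1→rhi=0,T=0,p=1
L=7*4+0=28  i=0*2+1=1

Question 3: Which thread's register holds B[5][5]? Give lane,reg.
c: 5->gid=5  r: 5->r8=0,tid=2,i&1=1
L=5*4+2=22  i=0*2+1=1

22,1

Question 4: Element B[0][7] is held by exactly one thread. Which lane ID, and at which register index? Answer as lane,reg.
28,0

c=7->g=7  r=0->rb=0,t=0,b0=0
L=7*4+0=28  i=0*2+0=0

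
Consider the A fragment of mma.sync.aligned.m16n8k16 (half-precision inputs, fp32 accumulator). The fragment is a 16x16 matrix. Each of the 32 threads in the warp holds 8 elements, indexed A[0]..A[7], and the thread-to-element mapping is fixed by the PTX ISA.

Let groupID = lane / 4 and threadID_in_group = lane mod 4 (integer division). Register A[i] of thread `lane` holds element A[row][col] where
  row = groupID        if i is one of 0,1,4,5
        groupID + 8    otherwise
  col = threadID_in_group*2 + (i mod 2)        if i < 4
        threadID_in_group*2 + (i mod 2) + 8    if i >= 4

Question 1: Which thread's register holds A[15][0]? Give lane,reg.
28,2

r=15⇒gr=7,Rb=1  c=0⇒Cb=0,th=0,odd=0
L=7*4+0=28  i=0*4+1*2+0=2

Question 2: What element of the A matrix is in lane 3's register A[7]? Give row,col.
8,15

L=3→G=3>>2=0, T=3&3=3
[7]→row 0+8=8  col 3·2+1+8=15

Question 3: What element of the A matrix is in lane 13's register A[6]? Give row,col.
11,10

13: grp=3,tig=1
[6] (3+8,1*2+0+8) = (11,10)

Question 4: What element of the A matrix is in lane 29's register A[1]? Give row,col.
lane 29=>29/4=7, 29 mod 4=1
i=1  r:7+0=>7  c:2·1+1+0=>3

7,3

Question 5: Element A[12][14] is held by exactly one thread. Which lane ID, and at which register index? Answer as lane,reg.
r=12->g=4,rb=1  c=14->cb=1,t=3,b0=0
L=4*4+3=19  i=1*4+1*2+0=6

19,6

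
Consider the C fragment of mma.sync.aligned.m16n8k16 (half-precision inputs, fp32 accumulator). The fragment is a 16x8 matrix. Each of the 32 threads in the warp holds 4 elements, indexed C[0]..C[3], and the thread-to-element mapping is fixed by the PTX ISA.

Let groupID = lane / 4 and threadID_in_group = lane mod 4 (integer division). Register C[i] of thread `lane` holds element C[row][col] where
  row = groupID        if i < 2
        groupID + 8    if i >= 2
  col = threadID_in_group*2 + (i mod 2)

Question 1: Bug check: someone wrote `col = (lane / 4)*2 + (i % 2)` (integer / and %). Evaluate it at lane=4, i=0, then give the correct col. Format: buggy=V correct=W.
buggy=2 correct=0

`(lane / 4)*2 + (i % 2)`[4,0]→2
L=4→G=4>>2=1, T=4&3=0
[0]→row 1+0=1  col 0·2+0=0
col: 2 vs 0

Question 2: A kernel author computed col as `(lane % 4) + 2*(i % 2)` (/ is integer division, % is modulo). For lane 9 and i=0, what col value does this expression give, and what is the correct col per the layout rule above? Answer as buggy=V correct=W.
`(lane % 4) + 2*(i % 2)`[9,0]=>1
lane 9=>9/4=2, 9 mod 4=1
i=0  r:2+0=>2  c:2·1+0=>2
col: 1 vs 2

buggy=1 correct=2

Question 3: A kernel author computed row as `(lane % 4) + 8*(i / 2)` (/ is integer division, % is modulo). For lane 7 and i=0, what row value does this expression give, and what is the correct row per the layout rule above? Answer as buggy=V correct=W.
buggy=3 correct=1

`(lane % 4) + 8*(i / 2)`[7,0]->3
7: gid=1,tid=3
[0] (1+0,3*2+0) = (1,6)
row: 3 vs 1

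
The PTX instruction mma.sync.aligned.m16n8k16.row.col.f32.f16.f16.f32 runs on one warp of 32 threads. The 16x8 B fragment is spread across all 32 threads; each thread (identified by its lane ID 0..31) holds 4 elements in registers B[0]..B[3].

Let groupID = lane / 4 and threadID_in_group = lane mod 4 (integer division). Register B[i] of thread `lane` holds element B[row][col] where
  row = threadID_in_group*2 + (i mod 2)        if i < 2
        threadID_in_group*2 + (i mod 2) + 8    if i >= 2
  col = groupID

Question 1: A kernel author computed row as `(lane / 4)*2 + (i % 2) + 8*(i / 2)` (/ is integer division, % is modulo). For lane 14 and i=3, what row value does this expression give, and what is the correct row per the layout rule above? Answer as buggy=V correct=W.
`(lane / 4)*2 + (i % 2) + 8*(i / 2)`[14,3]=>15
lane 14=>14/4=3, 14 mod 4=2
i=3  r:2·2+1+8=>13  c:3
row: 15 vs 13

buggy=15 correct=13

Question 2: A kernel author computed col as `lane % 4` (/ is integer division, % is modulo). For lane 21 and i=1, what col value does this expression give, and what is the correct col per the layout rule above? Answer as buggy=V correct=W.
`lane % 4`[21,1]->1
21: gid=5,tid=1
[1] (1*2+1+0,5) = (3,5)
col: 1 vs 5

buggy=1 correct=5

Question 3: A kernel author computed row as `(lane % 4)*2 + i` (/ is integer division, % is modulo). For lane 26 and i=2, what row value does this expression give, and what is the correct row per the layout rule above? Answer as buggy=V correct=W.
buggy=6 correct=12

`(lane % 4)*2 + i`[26,2]=>6
L=26=>grp=26>>2=6, tig=26&3=2
[2]=>row 2·2+0+8=12  col grp=6
row: 6 vs 12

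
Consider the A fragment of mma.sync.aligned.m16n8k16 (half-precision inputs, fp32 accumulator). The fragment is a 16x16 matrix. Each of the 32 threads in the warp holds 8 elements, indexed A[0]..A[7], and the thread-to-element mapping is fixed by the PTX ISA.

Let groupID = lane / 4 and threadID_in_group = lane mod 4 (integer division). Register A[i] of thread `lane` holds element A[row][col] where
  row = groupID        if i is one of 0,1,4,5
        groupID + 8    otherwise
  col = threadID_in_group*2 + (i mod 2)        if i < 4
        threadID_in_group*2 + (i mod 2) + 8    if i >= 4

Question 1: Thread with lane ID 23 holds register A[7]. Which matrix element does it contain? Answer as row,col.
13,15

23: gr=5,th=3
[7] (5+8,3*2+1+8) = (13,15)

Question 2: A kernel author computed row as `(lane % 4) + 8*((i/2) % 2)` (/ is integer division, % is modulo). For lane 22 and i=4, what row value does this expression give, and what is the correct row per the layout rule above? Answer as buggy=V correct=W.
`(lane % 4) + 8*((i/2) % 2)`[22,4]→2
lane 22→22/4=5, 22 mod 4=2
i=4  r:5+0→5  c:2·2+0+8→12
row: 2 vs 5

buggy=2 correct=5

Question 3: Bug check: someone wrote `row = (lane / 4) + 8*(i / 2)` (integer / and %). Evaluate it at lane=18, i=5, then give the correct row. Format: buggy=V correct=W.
`(lane / 4) + 8*(i / 2)`[18,5]⇒20
lane 18: gr=4 (18/4), th=2 (18%4)
i=5: r=4+0=4, c=2*2+1+8=13
row: 20 vs 4

buggy=20 correct=4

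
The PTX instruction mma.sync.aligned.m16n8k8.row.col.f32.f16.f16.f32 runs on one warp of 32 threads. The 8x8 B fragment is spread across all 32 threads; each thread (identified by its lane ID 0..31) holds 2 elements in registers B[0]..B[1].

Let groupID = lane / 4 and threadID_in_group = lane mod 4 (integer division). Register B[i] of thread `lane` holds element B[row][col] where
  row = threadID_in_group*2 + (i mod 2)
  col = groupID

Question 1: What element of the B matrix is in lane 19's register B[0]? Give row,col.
6,4

L=19->gid=19>>2=4, tid=19&3=3
[0]->row 3·2+0=6  col gid=4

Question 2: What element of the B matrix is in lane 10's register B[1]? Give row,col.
L=10->g=10>>2=2, t=10&3=2
[1]->row 2·2+1=5  col g=2

5,2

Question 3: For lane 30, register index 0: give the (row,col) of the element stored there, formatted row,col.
4,7

L=30⇒gr=30>>2=7, th=30&3=2
[0]⇒row 2·2+0=4  col gr=7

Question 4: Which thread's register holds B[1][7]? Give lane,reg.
c=7→G=7  r=1→T=0,p=1
L=7*4+0=28  i=1=1

28,1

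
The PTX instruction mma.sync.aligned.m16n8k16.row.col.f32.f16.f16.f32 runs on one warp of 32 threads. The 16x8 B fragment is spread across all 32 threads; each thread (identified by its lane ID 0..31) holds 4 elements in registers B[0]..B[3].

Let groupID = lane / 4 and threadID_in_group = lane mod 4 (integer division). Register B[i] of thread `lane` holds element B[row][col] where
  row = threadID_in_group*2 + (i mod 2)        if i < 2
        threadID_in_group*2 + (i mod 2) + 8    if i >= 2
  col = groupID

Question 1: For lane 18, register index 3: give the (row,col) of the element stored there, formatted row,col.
L=18=>grp=18>>2=4, tig=18&3=2
[3]=>row 2·2+1+8=13  col grp=4

13,4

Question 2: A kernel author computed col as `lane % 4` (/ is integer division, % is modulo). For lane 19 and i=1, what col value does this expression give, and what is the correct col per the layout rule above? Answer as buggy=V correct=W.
`lane % 4`[19,1]->3
lane 19->19/4=4, 19 mod 4=3
i=1  r:2·3+1+0->7  c:4
col: 3 vs 4

buggy=3 correct=4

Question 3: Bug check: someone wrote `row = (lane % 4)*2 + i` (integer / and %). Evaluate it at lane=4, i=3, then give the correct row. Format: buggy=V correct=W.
`(lane % 4)*2 + i`[4,3]→3
lane 4→4/4=1, 4 mod 4=0
i=3  r:2·0+1+8→9  c:1
row: 3 vs 9

buggy=3 correct=9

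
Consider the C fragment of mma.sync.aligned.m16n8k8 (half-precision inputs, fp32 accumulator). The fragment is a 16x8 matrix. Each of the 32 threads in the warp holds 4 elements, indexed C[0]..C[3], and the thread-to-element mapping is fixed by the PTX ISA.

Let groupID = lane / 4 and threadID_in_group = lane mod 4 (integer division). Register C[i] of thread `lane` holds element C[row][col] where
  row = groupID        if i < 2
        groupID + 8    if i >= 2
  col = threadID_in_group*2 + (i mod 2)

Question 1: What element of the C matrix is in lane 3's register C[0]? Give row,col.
0,6

L=3→G=3>>2=0, T=3&3=3
[0]→row 0+0=0  col 3·2+0=6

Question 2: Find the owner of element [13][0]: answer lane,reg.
r:13=>grp=5,rB=1  c:0=>tig=0,lo=0
L=5*4+0=20  i=1*2+0=2

20,2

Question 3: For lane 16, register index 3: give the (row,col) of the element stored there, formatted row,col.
16: grp=4,tig=0
[3] (4+8,0*2+1) = (12,1)

12,1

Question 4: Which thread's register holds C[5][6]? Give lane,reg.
23,0

r=5⇒gr=5,Rb=0  c=6⇒th=3,odd=0
L=5*4+3=23  i=0*2+0=0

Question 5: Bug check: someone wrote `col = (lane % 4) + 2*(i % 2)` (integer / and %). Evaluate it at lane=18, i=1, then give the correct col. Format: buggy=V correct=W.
`(lane % 4) + 2*(i % 2)`[18,1]=>4
18: grp=4,tig=2
[1] (4+0,2*2+1) = (4,5)
col: 4 vs 5

buggy=4 correct=5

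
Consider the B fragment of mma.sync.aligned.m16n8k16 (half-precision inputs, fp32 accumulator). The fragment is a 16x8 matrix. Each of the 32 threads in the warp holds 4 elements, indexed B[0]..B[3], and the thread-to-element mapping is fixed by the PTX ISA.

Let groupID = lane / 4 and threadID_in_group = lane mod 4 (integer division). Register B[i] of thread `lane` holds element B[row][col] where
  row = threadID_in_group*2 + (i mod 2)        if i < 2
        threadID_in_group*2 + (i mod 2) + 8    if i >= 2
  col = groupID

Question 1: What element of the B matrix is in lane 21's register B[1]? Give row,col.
21: g=5,t=1
[1] (1*2+1+0,5) = (3,5)

3,5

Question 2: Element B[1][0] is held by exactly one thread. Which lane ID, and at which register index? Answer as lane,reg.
c=0⇒gr=0  r=1⇒Rb=0,th=0,odd=1
L=0*4+0=0  i=0*2+1=1

0,1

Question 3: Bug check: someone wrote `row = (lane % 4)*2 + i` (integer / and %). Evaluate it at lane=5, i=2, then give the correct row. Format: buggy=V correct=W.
buggy=4 correct=10

`(lane % 4)*2 + i`[5,2]=>4
lane 5: grp=1 (5/4), tig=1 (5%4)
i=2: r=1*2+0+8=10, c=grp=1
row: 4 vs 10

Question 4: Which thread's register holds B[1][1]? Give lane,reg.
4,1

c=1→G=1  r=1→rhi=0,T=0,p=1
L=1*4+0=4  i=0*2+1=1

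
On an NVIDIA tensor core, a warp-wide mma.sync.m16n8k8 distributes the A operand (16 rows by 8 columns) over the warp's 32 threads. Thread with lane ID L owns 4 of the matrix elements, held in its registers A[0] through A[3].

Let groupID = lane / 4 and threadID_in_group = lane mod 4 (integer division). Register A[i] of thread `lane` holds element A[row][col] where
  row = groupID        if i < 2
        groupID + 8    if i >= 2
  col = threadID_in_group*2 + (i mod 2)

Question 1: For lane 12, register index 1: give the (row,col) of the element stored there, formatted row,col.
12: G=3,T=0
[1] (3+0,0*2+1) = (3,1)

3,1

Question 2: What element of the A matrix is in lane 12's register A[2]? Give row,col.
lane 12: g=3 (12/4), t=0 (12%4)
i=2: r=3+8=11, c=0*2+0=0

11,0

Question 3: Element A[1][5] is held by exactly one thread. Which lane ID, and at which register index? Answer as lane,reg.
6,1

r:1=>grp=1,rB=0  c:5=>tig=2,lo=1
L=1*4+2=6  i=0*2+1=1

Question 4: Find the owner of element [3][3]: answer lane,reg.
13,1

r:3=>grp=3,rB=0  c:3=>tig=1,lo=1
L=3*4+1=13  i=0*2+1=1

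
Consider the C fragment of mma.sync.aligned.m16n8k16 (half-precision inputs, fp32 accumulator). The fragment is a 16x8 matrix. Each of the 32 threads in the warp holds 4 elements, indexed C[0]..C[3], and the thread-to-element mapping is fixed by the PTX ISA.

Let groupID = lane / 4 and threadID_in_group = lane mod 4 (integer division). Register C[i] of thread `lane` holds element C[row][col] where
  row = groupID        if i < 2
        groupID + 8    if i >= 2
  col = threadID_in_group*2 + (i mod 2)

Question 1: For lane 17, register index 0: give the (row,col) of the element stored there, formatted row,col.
4,2

17: gid=4,tid=1
[0] (4+0,1*2+0) = (4,2)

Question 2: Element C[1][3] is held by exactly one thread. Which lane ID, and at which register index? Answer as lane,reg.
r:1=>grp=1,rB=0  c:3=>tig=1,lo=1
L=1*4+1=5  i=0*2+1=1

5,1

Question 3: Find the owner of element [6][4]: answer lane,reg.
26,0

r: 6->gid=6,r8=0  c: 4->tid=2,i&1=0
L=6*4+2=26  i=0*2+0=0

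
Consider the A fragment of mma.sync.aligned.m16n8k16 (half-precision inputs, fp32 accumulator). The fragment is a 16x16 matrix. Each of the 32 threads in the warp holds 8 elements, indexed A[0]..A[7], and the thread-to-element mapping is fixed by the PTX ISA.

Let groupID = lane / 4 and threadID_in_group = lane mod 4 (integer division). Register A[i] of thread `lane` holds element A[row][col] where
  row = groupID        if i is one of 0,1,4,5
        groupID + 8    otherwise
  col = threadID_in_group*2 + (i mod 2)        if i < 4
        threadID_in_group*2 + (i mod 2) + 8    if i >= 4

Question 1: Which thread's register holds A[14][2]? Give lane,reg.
r: 14->gid=6,r8=1  c: 2->c8=0,tid=1,i&1=0
L=6*4+1=25  i=0*4+1*2+0=2

25,2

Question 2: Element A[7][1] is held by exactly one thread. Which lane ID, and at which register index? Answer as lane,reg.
r=7⇒gr=7,Rb=0  c=1⇒Cb=0,th=0,odd=1
L=7*4+0=28  i=0*4+0*2+1=1

28,1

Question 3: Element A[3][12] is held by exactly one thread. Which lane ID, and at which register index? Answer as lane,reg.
14,4

r:3=>grp=3,rB=0  c:12=>cB=1,tig=2,lo=0
L=3*4+2=14  i=1*4+0*2+0=4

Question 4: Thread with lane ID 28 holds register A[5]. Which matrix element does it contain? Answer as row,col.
L=28=>grp=28>>2=7, tig=28&3=0
[5]=>row 7+0=7  col 0·2+1+8=9

7,9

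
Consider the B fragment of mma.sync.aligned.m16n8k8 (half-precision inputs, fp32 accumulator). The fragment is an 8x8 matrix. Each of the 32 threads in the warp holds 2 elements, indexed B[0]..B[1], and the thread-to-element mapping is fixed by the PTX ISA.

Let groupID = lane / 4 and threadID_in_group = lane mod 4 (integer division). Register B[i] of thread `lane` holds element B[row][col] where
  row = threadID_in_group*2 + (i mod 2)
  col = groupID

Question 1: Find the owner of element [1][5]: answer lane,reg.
20,1

c=5→G=5  r=1→T=0,p=1
L=5*4+0=20  i=1=1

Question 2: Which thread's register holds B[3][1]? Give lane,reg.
c=1⇒gr=1  r=3⇒th=1,odd=1
L=1*4+1=5  i=1=1

5,1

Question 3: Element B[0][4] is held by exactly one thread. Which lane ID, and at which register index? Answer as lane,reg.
16,0

c=4→G=4  r=0→T=0,p=0
L=4*4+0=16  i=0=0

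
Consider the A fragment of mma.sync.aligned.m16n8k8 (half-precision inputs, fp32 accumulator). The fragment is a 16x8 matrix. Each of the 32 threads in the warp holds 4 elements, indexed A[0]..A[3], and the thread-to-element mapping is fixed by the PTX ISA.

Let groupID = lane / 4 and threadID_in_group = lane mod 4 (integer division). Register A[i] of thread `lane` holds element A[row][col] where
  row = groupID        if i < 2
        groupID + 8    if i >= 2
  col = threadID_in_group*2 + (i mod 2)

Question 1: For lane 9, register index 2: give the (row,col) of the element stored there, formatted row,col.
10,2

lane 9: gid=2 (9/4), tid=1 (9%4)
i=2: r=2+8=10, c=1*2+0=2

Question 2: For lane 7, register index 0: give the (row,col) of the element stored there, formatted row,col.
1,6

lane 7: grp=1 (7/4), tig=3 (7%4)
i=0: r=1+0=1, c=3*2+0=6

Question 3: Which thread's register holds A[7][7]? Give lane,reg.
31,1

r=7→G=7,rhi=0  c=7→T=3,p=1
L=7*4+3=31  i=0*2+1=1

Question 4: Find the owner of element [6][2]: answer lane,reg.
25,0

r:6=>grp=6,rB=0  c:2=>tig=1,lo=0
L=6*4+1=25  i=0*2+0=0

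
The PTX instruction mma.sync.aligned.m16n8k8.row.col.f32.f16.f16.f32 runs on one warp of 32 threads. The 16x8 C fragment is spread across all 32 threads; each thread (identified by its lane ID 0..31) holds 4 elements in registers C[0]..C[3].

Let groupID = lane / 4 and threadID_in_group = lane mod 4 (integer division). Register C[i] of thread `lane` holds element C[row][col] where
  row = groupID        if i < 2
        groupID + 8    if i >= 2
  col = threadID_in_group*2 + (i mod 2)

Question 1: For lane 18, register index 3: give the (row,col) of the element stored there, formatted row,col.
lane 18->18/4=4, 18 mod 4=2
i=3  r:4+8->12  c:2·2+1->5

12,5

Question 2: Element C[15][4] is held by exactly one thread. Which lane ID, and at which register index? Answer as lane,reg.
r=15->g=7,rb=1  c=4->t=2,b0=0
L=7*4+2=30  i=1*2+0=2

30,2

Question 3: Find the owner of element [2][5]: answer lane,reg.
10,1

r=2→G=2,rhi=0  c=5→T=2,p=1
L=2*4+2=10  i=0*2+1=1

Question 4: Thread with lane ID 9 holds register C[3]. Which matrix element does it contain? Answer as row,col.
9: gr=2,th=1
[3] (2+8,1*2+1) = (10,3)

10,3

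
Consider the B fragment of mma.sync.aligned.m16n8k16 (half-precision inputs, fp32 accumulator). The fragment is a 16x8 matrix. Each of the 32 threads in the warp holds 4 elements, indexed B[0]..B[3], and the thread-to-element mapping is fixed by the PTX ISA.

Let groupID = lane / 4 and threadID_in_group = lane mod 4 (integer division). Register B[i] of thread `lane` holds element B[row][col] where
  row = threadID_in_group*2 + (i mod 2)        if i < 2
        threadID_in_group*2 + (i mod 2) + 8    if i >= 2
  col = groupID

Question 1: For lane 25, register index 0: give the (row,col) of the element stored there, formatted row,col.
lane 25->25/4=6, 25 mod 4=1
i=0  r:2·1+0+0->2  c:6

2,6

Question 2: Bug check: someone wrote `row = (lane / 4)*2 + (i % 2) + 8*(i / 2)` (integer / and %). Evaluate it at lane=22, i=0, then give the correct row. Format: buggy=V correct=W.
`(lane / 4)*2 + (i % 2) + 8*(i / 2)`[22,0]->10
L=22->g=22>>2=5, t=22&3=2
[0]->row 2·2+0+0=4  col g=5
row: 10 vs 4

buggy=10 correct=4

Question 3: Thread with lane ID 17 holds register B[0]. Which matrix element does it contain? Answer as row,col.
2,4

lane 17: gid=4 (17/4), tid=1 (17%4)
i=0: r=1*2+0+0=2, c=gid=4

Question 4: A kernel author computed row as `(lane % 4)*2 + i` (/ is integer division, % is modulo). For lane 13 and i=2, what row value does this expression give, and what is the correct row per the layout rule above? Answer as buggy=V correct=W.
buggy=4 correct=10

`(lane % 4)*2 + i`[13,2]->4
L=13->g=13>>2=3, t=13&3=1
[2]->row 1·2+0+8=10  col g=3
row: 4 vs 10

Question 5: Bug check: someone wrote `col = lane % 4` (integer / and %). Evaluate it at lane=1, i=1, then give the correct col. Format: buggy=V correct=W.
`lane % 4`[1,1]→1
1: G=0,T=1
[1] (1*2+1+0,0) = (3,0)
col: 1 vs 0

buggy=1 correct=0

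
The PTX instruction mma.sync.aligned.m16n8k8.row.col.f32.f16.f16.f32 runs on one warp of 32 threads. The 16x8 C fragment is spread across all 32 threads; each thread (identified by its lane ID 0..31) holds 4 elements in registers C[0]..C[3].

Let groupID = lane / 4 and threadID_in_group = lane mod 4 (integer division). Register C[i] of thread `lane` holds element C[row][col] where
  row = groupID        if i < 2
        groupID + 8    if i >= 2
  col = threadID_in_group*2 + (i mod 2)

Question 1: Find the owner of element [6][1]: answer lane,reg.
r: 6->gid=6,r8=0  c: 1->tid=0,i&1=1
L=6*4+0=24  i=0*2+1=1

24,1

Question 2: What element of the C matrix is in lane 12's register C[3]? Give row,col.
12: g=3,t=0
[3] (3+8,0*2+1) = (11,1)

11,1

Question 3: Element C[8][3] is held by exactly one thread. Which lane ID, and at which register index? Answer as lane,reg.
1,3

r=8->g=0,rb=1  c=3->t=1,b0=1
L=0*4+1=1  i=1*2+1=3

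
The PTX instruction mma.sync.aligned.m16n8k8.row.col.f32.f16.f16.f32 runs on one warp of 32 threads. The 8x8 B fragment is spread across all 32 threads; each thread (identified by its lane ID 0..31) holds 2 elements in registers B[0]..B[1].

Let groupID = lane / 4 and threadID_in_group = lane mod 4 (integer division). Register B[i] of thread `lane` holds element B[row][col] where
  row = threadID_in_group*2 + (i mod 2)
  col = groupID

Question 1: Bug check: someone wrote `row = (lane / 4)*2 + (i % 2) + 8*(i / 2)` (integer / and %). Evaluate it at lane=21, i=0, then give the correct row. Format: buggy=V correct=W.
`(lane / 4)*2 + (i % 2) + 8*(i / 2)`[21,0]⇒10
lane 21⇒21/4=5, 21 mod 4=1
i=0  r:2·1+0⇒2  c:5
row: 10 vs 2

buggy=10 correct=2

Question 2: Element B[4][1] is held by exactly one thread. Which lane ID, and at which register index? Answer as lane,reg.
6,0

c=1→G=1  r=4→T=2,p=0
L=1*4+2=6  i=0=0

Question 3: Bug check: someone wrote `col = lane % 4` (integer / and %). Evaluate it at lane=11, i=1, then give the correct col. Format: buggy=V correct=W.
`lane % 4`[11,1]->3
11: gid=2,tid=3
[1] (3*2+1,2) = (7,2)
col: 3 vs 2

buggy=3 correct=2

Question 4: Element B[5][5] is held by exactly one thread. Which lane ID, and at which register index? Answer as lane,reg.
22,1

c=5⇒gr=5  r=5⇒th=2,odd=1
L=5*4+2=22  i=1=1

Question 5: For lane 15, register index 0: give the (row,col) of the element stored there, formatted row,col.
6,3

lane 15: g=3 (15/4), t=3 (15%4)
i=0: r=3*2+0=6, c=g=3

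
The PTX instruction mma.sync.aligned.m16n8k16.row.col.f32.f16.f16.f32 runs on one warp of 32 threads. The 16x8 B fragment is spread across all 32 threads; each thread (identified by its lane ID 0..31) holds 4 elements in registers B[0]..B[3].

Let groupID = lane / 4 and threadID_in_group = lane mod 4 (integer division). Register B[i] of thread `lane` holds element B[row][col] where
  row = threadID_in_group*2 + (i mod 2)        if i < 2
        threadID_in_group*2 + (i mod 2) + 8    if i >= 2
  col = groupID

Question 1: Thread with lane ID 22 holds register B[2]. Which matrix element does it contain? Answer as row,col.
12,5

22: g=5,t=2
[2] (2*2+0+8,5) = (12,5)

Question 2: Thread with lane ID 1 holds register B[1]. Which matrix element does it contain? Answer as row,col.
3,0

lane 1: G=0 (1/4), T=1 (1%4)
i=1: r=1*2+1+0=3, c=G=0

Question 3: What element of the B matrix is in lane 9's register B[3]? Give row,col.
11,2

lane 9: gid=2 (9/4), tid=1 (9%4)
i=3: r=1*2+1+8=11, c=gid=2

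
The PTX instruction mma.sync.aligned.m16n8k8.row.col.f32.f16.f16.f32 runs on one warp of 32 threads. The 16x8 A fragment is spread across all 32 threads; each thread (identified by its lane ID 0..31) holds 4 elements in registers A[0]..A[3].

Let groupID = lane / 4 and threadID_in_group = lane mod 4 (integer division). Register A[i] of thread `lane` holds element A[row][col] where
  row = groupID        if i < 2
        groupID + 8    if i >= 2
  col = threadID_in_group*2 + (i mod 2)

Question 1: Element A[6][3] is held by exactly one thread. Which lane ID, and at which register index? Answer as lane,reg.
r=6->g=6,rb=0  c=3->t=1,b0=1
L=6*4+1=25  i=0*2+1=1

25,1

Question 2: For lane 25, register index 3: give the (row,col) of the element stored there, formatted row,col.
14,3

25: g=6,t=1
[3] (6+8,1*2+1) = (14,3)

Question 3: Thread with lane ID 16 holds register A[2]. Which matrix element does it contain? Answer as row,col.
L=16=>grp=16>>2=4, tig=16&3=0
[2]=>row 4+8=12  col 0·2+0=0

12,0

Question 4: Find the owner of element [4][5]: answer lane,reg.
18,1

r=4->g=4,rb=0  c=5->t=2,b0=1
L=4*4+2=18  i=0*2+1=1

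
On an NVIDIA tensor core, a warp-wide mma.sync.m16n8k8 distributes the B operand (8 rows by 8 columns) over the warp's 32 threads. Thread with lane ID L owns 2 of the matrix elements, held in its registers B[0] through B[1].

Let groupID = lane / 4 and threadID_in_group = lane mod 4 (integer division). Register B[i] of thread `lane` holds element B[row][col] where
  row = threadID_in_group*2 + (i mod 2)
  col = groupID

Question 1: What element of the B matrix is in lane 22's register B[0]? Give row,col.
lane 22⇒22/4=5, 22 mod 4=2
i=0  r:2·2+0⇒4  c:5

4,5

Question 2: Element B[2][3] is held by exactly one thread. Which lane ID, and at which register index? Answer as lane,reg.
c: 3->gid=3  r: 2->tid=1,i&1=0
L=3*4+1=13  i=0=0

13,0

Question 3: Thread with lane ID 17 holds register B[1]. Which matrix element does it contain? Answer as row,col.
lane 17: gid=4 (17/4), tid=1 (17%4)
i=1: r=1*2+1=3, c=gid=4

3,4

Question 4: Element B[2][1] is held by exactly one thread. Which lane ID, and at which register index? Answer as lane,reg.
c=1⇒gr=1  r=2⇒th=1,odd=0
L=1*4+1=5  i=0=0

5,0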